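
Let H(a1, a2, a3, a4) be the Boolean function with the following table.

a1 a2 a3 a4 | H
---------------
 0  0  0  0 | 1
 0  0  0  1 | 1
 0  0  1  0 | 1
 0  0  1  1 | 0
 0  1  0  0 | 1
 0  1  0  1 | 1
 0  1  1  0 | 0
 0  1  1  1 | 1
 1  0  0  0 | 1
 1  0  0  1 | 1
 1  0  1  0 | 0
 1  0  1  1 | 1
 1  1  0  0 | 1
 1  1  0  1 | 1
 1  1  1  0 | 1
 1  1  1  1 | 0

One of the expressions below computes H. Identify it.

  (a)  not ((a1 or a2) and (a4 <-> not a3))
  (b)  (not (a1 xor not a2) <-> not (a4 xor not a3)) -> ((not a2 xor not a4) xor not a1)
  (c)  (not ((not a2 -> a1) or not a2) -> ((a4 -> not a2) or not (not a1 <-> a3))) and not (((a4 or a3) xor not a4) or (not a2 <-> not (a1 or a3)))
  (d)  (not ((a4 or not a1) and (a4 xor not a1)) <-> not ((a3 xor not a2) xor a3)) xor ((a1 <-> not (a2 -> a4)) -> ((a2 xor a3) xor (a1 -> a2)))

(a) disagrees with H on (0,0,1,1) (formula → 1, table → 0); rule it out.
(c) disagrees with H on (0,0,0,0) (formula → 0, table → 1); rule it out.
(d) disagrees with H on (0,0,0,0) (formula → 0, table → 1); rule it out.
(b) is the remaining candidate, and it agrees with H on all 16 inputs.

b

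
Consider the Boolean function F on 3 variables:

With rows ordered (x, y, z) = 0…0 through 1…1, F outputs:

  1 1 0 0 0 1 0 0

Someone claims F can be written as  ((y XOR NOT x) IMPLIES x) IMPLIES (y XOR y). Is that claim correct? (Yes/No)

No

Check the formula against F row by row:
  x=0, y=0, z=0: formula gives 1, F = 1 ✓
  x=0, y=0, z=1: formula gives 1, F = 1 ✓
  x=0, y=1, z=0: formula gives 0, F = 0 ✓
  x=0, y=1, z=1: formula gives 0, F = 0 ✓
  x=1, y=0, z=0: formula gives 0, F = 0 ✓
  x=1, y=0, z=1: formula gives 0, but F = 1 ✗
A single disagreement suffices: at (1,0,1) they differ, so the formula does not compute F.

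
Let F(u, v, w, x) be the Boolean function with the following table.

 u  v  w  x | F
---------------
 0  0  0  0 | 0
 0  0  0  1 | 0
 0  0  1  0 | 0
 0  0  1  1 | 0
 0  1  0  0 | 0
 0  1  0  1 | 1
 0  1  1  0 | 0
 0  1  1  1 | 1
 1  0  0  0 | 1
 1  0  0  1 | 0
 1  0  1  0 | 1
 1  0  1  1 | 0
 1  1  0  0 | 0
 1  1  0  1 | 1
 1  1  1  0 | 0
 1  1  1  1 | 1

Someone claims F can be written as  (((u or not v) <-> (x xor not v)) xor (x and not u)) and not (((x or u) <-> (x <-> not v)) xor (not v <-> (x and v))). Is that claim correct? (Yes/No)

Check the formula against F row by row:
  u=0, v=0, w=0, x=0: formula gives 0, F = 0 ✓
  u=0, v=0, w=0, x=1: formula gives 0, F = 0 ✓
  u=0, v=0, w=1, x=0: formula gives 0, F = 0 ✓
  u=0, v=0, w=1, x=1: formula gives 0, F = 0 ✓
  … (the remaining 12 rows also agree.)
No disagreement on any input; they are logically equivalent.

Yes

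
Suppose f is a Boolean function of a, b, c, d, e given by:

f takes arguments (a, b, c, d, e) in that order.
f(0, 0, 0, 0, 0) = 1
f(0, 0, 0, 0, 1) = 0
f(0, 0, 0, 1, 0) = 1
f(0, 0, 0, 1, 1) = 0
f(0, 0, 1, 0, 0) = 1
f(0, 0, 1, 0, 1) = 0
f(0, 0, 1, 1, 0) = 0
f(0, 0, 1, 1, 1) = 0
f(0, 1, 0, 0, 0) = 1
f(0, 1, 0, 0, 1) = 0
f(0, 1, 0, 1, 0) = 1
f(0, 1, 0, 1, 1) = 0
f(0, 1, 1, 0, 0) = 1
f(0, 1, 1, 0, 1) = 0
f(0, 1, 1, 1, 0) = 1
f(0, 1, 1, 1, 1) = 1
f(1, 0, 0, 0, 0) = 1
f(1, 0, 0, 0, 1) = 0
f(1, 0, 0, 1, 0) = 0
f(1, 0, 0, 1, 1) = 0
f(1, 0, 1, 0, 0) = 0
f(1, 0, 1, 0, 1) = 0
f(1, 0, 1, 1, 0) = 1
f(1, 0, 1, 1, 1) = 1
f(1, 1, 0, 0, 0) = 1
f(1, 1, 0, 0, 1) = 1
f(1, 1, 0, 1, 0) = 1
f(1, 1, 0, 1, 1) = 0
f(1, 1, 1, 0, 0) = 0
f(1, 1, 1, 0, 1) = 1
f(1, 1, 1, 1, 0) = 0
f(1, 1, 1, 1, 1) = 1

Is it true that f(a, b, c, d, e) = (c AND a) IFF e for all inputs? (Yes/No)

Test each input against both f and the formula:
  a=0, b=0, c=0, d=0, e=0: formula gives 1, f = 1 ✓
  a=0, b=0, c=0, d=0, e=1: formula gives 0, f = 0 ✓
  a=0, b=0, c=0, d=1, e=0: formula gives 1, f = 1 ✓
  a=0, b=0, c=0, d=1, e=1: formula gives 0, f = 0 ✓
  …
  a=0, b=0, c=1, d=1, e=0: formula gives 1, but f = 0 ✗
A single disagreement suffices: at (0,0,1,1,0) they differ, so the formula does not compute f.

No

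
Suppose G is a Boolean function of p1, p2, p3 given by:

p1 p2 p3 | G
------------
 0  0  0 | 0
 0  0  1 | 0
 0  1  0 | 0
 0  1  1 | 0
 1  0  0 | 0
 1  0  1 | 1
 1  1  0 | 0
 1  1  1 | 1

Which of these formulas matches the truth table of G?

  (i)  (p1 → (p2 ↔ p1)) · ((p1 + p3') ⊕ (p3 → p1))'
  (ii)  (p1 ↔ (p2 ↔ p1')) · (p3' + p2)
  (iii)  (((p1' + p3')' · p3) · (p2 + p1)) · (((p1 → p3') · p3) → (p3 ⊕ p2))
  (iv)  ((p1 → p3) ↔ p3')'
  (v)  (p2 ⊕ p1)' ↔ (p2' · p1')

(i) fails at (0,0,0): the formula yields 1, G is 0.
(ii) fails at (0,0,0): the formula yields 1, G is 0.
(iv) fails at (0,0,1): the formula yields 1, G is 0.
(v) fails at (0,0,0): the formula yields 1, G is 0.
(iii) is the remaining candidate, and it agrees with G on all 8 inputs.

iii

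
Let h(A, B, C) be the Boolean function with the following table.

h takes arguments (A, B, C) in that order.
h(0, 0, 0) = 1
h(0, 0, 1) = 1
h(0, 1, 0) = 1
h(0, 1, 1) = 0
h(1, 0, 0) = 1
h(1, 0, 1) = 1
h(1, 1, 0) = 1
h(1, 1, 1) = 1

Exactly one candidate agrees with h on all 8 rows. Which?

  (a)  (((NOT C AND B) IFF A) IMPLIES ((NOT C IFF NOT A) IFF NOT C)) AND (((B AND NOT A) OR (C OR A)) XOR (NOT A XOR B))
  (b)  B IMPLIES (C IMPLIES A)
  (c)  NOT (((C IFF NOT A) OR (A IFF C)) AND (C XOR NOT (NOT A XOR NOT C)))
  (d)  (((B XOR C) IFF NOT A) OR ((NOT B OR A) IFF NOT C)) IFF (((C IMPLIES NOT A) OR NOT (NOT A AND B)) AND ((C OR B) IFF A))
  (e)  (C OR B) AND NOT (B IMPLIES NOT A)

b

(a) disagrees with h on (0,0,1) (formula → 0, table → 1); rule it out.
(c) disagrees with h on (0,0,0) (formula → 0, table → 1); rule it out.
(d) disagrees with h on (0,0,1) (formula → 0, table → 1); rule it out.
(e) disagrees with h on (0,0,0) (formula → 0, table → 1); rule it out.
That leaves (b). Evaluating it on every row reproduces the table of h exactly.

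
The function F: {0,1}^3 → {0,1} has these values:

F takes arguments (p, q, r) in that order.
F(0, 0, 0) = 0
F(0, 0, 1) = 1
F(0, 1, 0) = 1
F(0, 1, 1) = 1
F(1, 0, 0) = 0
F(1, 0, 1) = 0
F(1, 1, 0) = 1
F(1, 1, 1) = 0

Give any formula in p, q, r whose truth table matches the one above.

F=1 on 4 inputs: (0,0,1), (0,1,0), (0,1,1), (1,1,0). Reading each as a conjunction of literals (¬p·¬q·r, ¬p·q·¬r, ¬p·q·r, p·q·¬r) and taking the OR gives the canonical DNF.

F(p, q, r) = ((((¬p ∧ ¬q) ∧ r) ∨ ((¬p ∧ q) ∧ ¬r)) ∨ ((¬p ∧ q) ∧ r)) ∨ ((p ∧ q) ∧ ¬r)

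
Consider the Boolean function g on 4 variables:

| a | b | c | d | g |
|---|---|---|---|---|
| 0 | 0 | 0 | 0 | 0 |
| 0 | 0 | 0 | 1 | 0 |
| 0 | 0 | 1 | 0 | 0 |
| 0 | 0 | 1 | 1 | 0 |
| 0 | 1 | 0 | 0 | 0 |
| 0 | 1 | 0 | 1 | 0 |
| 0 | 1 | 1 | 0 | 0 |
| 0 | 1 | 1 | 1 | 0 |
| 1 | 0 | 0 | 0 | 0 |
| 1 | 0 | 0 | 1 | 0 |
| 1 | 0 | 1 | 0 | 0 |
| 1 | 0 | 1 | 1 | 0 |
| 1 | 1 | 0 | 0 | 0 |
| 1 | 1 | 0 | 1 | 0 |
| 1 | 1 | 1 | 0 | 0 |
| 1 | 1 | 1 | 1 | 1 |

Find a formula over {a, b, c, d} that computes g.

g(a, b, c, d) = ((a & b) & c) & d

The output is 1 only when every input is 1 — the AND of all inputs.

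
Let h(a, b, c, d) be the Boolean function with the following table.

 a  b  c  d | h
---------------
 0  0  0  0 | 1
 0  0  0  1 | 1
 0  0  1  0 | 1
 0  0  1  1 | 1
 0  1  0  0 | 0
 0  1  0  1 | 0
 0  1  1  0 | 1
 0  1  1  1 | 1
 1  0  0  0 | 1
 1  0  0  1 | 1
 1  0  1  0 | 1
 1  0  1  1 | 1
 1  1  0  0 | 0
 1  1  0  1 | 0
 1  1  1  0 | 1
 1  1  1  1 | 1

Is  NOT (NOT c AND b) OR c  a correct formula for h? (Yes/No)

Check the formula against h row by row:
  a=0, b=0, c=0, d=0: formula gives 1, h = 1 ✓
  a=0, b=0, c=0, d=1: formula gives 1, h = 1 ✓
  a=0, b=0, c=1, d=0: formula gives 1, h = 1 ✓
  a=0, b=0, c=1, d=1: formula gives 1, h = 1 ✓
  …and likewise for the remaining 12 rows.
No disagreement on any input; they are logically equivalent.

Yes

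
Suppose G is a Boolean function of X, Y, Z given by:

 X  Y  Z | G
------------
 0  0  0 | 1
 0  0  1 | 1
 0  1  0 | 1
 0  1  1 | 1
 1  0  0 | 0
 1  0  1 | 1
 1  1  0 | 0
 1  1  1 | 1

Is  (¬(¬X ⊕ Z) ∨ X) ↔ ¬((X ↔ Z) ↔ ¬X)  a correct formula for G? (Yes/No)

Yes

Check the formula against G row by row:
  X=0, Y=0, Z=0: formula gives 1, G = 1 ✓
  X=0, Y=0, Z=1: formula gives 1, G = 1 ✓
  X=0, Y=1, Z=0: formula gives 1, G = 1 ✓
  X=0, Y=1, Z=1: formula gives 1, G = 1 ✓
  X=1, Y=0, Z=0: formula gives 0, G = 0 ✓
  … (the remaining 3 rows also agree.)
No disagreement on any input; they are logically equivalent.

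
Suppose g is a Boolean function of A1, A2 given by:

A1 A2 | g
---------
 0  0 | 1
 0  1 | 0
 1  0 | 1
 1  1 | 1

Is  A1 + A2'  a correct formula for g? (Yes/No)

Test each input against both g and the formula:
  A1=0, A2=0: formula gives 1, g = 1 ✓
  A1=0, A2=1: formula gives 0, g = 0 ✓
  A1=1, A2=0: formula gives 1, g = 1 ✓
  A1=1, A2=1: formula gives 1, g = 1 ✓
Every row agrees, so the formula is equivalent.

Yes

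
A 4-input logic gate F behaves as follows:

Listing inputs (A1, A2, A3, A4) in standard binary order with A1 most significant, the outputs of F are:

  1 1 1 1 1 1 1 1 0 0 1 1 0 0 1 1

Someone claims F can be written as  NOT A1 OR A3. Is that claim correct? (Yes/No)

Yes

Test each input against both F and the formula:
  A1=0, A2=0, A3=0, A4=0: formula gives 1, F = 1 ✓
  A1=0, A2=0, A3=0, A4=1: formula gives 1, F = 1 ✓
  A1=0, A2=0, A3=1, A4=0: formula gives 1, F = 1 ✓
  A1=0, A2=0, A3=1, A4=1: formula gives 1, F = 1 ✓
  … (the remaining 12 rows also agree.)
Every row agrees, so the formula is equivalent.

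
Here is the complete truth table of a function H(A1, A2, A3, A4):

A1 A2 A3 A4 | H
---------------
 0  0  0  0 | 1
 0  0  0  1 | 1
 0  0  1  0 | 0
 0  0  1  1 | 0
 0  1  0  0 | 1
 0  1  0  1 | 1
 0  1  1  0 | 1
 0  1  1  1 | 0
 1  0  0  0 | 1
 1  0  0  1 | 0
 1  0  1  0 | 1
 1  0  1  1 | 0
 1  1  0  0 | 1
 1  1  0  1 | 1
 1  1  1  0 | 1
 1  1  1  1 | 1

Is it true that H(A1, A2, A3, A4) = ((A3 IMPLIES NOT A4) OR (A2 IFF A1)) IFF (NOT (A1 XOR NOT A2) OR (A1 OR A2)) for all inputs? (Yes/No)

Test each input against both H and the formula:
  A1=0, A2=0, A3=0, A4=0: formula gives 0, but H = 1 ✗
Since they disagree at (0,0,0,0), the expression is not a correct formula for H.

No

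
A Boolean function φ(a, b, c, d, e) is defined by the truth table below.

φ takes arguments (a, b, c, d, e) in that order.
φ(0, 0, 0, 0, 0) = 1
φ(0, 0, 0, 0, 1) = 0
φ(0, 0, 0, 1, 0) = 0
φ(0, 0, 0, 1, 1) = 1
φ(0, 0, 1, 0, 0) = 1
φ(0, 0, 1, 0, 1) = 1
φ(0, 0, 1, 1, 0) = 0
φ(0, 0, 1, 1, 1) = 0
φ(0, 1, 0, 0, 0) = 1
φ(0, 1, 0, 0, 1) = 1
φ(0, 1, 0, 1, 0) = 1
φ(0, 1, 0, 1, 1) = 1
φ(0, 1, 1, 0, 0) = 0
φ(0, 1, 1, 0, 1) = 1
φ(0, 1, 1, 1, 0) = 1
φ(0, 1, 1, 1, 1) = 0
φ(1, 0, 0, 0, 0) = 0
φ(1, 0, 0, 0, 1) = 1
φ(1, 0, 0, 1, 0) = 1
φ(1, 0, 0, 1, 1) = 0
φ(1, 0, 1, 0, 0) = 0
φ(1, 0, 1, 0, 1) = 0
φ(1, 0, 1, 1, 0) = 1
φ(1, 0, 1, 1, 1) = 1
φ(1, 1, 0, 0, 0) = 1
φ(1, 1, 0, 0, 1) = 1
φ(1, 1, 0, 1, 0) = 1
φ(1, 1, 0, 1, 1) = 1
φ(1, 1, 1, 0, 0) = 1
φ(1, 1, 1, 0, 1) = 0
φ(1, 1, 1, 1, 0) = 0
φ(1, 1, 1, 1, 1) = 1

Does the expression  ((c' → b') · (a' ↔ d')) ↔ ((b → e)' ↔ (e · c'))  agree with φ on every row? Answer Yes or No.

Yes

Evaluate ((c' → b') · (a' ↔ d')) ↔ ((b → e)' ↔ (e · c')) on each row and compare to φ:
  a=0, b=0, c=0, d=0, e=0: formula gives 1, φ = 1 ✓
  a=0, b=0, c=0, d=0, e=1: formula gives 0, φ = 0 ✓
  a=0, b=0, c=0, d=1, e=0: formula gives 0, φ = 0 ✓
  a=0, b=0, c=0, d=1, e=1: formula gives 1, φ = 1 ✓
  … (the remaining 28 rows also agree.)
No disagreement on any input; they are logically equivalent.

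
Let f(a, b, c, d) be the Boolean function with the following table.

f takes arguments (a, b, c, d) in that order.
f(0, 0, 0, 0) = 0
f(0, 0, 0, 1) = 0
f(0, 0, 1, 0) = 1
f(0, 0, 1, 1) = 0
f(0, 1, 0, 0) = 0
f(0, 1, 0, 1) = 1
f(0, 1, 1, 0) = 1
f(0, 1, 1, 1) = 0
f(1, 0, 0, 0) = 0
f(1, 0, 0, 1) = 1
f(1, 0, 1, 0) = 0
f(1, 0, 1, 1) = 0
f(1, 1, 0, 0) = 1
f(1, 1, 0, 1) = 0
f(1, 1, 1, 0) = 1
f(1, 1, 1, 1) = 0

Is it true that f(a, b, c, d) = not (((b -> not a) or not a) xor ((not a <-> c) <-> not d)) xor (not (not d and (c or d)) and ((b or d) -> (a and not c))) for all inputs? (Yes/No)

No

Check the formula against f row by row:
  a=0, b=0, c=0, d=0: formula gives 1, but f = 0 ✗
Since they disagree at (0,0,0,0), the expression is not a correct formula for f.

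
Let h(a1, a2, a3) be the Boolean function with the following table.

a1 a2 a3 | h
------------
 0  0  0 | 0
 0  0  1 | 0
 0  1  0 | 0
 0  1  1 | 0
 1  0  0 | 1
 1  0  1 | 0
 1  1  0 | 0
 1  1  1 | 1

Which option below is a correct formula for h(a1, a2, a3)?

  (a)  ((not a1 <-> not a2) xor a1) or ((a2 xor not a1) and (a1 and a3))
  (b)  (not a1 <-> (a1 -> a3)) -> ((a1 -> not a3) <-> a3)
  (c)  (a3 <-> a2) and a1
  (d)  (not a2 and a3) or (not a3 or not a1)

(a): at (0,0,0) it gives 1, but h = 0 — eliminated.
(b): at (0,0,1) it gives 1, but h = 0 — eliminated.
(d): at (0,0,0) it gives 1, but h = 0 — eliminated.
Only (c) survives; checking it on all 8 rows confirms it matches h.

c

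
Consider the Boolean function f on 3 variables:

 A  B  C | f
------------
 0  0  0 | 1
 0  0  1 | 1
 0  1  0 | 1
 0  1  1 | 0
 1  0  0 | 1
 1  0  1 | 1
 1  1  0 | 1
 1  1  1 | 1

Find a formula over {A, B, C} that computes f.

f(A, B, C) = ¬((¬A ∧ B) ∧ C)

Only row (0,1,1) gives 0. So f is 1 everywhere except there — the complement of the minterm ¬A·B·C.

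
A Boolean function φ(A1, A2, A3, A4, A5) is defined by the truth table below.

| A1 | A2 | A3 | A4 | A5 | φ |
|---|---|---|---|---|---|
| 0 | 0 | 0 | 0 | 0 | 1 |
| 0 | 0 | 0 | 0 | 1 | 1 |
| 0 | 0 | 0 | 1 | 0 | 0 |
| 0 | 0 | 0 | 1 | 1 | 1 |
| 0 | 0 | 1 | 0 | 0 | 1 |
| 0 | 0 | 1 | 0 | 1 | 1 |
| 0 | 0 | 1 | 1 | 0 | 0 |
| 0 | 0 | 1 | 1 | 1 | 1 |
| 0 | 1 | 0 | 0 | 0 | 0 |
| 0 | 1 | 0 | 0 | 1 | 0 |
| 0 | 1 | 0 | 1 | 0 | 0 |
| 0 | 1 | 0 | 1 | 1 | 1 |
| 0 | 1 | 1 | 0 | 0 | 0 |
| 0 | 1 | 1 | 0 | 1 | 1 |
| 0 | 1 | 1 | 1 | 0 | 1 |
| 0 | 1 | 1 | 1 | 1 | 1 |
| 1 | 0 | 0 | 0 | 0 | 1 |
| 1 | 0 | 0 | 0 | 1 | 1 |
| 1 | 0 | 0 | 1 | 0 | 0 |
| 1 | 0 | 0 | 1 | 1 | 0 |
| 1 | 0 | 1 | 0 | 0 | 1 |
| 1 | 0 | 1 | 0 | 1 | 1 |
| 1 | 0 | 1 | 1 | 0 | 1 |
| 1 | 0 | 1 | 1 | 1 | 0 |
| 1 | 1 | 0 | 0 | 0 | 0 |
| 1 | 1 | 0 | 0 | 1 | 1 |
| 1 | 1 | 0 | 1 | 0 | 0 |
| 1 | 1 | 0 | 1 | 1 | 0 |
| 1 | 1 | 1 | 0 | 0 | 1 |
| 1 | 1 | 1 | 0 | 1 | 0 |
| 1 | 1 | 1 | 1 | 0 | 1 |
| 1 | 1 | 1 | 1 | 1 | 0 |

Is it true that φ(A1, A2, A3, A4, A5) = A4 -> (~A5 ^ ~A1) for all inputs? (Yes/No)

No

Evaluate A4 -> (~A5 ^ ~A1) on each row and compare to φ:
  A1=0, A2=0, A3=0, A4=0, A5=0: formula gives 1, φ = 1 ✓
  A1=0, A2=0, A3=0, A4=0, A5=1: formula gives 1, φ = 1 ✓
  A1=0, A2=0, A3=0, A4=1, A5=0: formula gives 0, φ = 0 ✓
  A1=0, A2=0, A3=0, A4=1, A5=1: formula gives 1, φ = 1 ✓
  …
  A1=0, A2=1, A3=0, A4=0, A5=0: formula gives 1, but φ = 0 ✗
Since they disagree at (0,1,0,0,0), the expression is not a correct formula for φ.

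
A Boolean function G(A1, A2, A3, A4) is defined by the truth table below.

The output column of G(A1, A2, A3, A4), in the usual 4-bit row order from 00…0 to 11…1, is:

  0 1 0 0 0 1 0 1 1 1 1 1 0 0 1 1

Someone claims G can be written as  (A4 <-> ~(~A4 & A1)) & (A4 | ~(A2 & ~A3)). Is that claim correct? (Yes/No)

Test each input against both G and the formula:
  A1=0, A2=0, A3=0, A4=0: formula gives 0, G = 0 ✓
  A1=0, A2=0, A3=0, A4=1: formula gives 1, G = 1 ✓
  A1=0, A2=0, A3=1, A4=0: formula gives 0, G = 0 ✓
  A1=0, A2=0, A3=1, A4=1: formula gives 1, but G = 0 ✗
Row (0,0,1,1) is a counterexample, so the formula is not equivalent to G.

No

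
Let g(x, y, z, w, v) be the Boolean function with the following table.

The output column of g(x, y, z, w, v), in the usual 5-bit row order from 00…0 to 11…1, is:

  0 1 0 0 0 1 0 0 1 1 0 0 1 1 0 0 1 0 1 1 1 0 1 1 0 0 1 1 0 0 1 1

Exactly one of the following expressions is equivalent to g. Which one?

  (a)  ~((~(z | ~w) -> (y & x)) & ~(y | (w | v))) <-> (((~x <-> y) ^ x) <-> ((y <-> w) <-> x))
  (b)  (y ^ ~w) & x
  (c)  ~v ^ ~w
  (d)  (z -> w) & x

a

(b) fails at (0,0,0,0,1): the formula yields 0, g is 1.
(c) fails at (0,0,0,1,0): the formula yields 1, g is 0.
(d) fails at (0,0,0,0,1): the formula yields 0, g is 1.
That leaves (a). Evaluating it on every row reproduces the table of g exactly.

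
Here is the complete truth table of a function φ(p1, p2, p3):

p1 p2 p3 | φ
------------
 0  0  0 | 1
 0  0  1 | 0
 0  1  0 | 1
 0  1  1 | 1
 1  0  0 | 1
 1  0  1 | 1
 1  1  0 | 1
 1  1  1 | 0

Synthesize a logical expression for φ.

There are just 2 zero rows: (0,0,1), (1,1,1). Their minterms are ¬p1·¬p2·p3, p1·p2·p3; the OR of those covers precisely the 0-outputs, and negating it yields φ.

φ(p1, p2, p3) = NOT (((NOT p1 AND NOT p2) AND p3) OR ((p1 AND p2) AND p3))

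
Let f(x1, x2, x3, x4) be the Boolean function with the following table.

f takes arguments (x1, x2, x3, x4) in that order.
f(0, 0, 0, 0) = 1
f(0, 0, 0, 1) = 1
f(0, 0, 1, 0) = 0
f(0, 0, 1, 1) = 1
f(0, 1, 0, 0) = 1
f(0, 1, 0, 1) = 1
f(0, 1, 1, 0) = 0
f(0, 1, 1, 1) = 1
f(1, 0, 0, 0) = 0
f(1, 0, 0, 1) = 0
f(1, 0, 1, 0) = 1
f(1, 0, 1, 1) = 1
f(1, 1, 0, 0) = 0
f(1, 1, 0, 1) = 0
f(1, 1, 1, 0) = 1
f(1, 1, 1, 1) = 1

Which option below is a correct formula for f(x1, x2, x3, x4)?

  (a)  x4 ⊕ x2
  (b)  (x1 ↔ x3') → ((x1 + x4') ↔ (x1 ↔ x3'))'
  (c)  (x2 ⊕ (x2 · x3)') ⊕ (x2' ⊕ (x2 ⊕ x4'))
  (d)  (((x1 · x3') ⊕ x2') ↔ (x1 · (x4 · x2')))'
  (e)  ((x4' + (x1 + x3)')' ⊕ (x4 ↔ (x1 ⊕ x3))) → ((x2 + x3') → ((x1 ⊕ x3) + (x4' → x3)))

(a): at (0,0,0,0) it gives 0, but f = 1 — eliminated.
(c): at (0,0,0,1) it gives 0, but f = 1 — eliminated.
(d): at (0,0,1,0) it gives 1, but f = 0 — eliminated.
(e): at (0,0,0,0) it gives 0, but f = 1 — eliminated.
(b) is the remaining candidate, and it agrees with f on all 16 inputs.

b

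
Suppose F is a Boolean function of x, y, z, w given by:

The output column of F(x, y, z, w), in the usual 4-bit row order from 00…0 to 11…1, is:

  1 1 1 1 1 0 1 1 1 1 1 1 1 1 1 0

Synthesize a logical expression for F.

F(x, y, z, w) = ¬((((¬x ∧ y) ∧ ¬z) ∧ w) ∨ (((x ∧ y) ∧ z) ∧ w))

There are just 2 zero rows: (0,1,0,1), (1,1,1,1). Their minterms are ¬x·y·¬z·w, x·y·z·w; the OR of those covers precisely the 0-outputs, and negating it yields F.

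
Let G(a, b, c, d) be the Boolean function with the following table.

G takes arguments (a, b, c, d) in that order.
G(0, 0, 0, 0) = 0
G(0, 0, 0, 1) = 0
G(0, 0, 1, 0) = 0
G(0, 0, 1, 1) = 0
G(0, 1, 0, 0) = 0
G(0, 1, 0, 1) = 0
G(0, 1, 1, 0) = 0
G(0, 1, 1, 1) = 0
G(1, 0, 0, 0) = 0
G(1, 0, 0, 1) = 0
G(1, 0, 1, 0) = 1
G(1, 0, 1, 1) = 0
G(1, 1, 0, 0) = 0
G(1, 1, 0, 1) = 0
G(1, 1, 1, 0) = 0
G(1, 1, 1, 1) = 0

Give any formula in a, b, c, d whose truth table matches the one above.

G(a, b, c, d) = ((a AND NOT b) AND c) AND NOT d

G is 1 on exactly one input, (1,0,1,0), whose minterm is a·¬b·c·¬d. So G is just that conjunction.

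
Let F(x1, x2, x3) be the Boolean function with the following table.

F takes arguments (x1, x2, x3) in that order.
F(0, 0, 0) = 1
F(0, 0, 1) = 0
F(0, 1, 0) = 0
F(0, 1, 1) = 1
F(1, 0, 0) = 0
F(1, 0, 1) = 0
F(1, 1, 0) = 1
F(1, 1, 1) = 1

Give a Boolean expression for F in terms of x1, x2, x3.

F(x1, x2, x3) = ((((NOT x1 AND NOT x2) AND NOT x3) OR ((NOT x1 AND x2) AND x3)) OR ((x1 AND x2) AND NOT x3)) OR ((x1 AND x2) AND x3)

The 1-rows are (0,0,0), (0,1,1), (1,1,0), (1,1,1). Each contributes one minterm — ¬x1·¬x2·¬x3; ¬x1·x2·x3; x1·x2·¬x3; x1·x2·x3 — and their disjunction is a sum-of-products form of F.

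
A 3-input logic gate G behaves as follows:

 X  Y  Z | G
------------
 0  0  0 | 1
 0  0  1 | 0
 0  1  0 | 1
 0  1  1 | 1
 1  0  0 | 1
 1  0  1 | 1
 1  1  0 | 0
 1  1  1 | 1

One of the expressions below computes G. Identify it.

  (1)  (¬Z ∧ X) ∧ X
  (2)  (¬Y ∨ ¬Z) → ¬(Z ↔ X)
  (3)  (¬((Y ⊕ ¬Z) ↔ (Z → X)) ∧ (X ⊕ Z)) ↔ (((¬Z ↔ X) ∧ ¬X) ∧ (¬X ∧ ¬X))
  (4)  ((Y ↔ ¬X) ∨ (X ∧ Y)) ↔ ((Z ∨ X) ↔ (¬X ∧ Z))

3

(1): at (0,0,0) it gives 0, but G = 1 — eliminated.
(2): at (0,0,0) it gives 0, but G = 1 — eliminated.
(4): at (0,0,0) it gives 0, but G = 1 — eliminated.
That leaves (3). Evaluating it on every row reproduces the table of G exactly.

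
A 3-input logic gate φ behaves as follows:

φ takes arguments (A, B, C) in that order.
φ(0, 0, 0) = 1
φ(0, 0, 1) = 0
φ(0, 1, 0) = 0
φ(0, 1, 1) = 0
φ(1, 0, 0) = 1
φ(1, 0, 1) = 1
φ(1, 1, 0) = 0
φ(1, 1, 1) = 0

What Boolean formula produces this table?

φ=1 on 3 inputs: (0,0,0), (1,0,0), (1,0,1). Reading each as a conjunction of literals (¬A·¬B·¬C, A·¬B·¬C, A·¬B·C) and taking the OR gives the canonical DNF.

φ(A, B, C) = (((~A & ~B) & ~C) | ((A & ~B) & ~C)) | ((A & ~B) & C)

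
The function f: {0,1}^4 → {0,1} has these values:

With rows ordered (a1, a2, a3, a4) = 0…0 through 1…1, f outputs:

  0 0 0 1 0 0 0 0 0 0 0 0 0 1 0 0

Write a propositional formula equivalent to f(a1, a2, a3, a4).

f(a1, a2, a3, a4) = (((NOT a1 AND NOT a2) AND a3) AND a4) OR (((a1 AND a2) AND NOT a3) AND a4)

f=1 on 2 inputs: (0,0,1,1), (1,1,0,1). Reading each as a conjunction of literals (¬a1·¬a2·a3·a4, a1·a2·¬a3·a4) and taking the OR gives the canonical DNF.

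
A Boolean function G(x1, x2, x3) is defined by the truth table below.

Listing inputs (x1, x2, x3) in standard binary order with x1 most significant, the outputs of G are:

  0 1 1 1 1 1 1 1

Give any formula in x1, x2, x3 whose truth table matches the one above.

The output is 1 whenever at least one input is 1 — the OR of all inputs.

G(x1, x2, x3) = (x1 ∨ x2) ∨ x3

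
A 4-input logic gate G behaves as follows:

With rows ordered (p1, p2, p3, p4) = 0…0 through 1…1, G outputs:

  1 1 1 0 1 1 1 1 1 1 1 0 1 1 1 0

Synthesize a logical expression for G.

The 0-rows are (0,0,1,1), (1,0,1,1), (1,1,1,1). Take each as a conjunction (¬p1·¬p2·p3·p4, p1·¬p2·p3·p4, p1·p2·p3·p4), form their disjunction, and complement — that gives a formula that is 1 everywhere G is.

G(p1, p2, p3, p4) = (((((p1' · p2') · p3) · p4) + (((p1 · p2') · p3) · p4)) + (((p1 · p2) · p3) · p4))'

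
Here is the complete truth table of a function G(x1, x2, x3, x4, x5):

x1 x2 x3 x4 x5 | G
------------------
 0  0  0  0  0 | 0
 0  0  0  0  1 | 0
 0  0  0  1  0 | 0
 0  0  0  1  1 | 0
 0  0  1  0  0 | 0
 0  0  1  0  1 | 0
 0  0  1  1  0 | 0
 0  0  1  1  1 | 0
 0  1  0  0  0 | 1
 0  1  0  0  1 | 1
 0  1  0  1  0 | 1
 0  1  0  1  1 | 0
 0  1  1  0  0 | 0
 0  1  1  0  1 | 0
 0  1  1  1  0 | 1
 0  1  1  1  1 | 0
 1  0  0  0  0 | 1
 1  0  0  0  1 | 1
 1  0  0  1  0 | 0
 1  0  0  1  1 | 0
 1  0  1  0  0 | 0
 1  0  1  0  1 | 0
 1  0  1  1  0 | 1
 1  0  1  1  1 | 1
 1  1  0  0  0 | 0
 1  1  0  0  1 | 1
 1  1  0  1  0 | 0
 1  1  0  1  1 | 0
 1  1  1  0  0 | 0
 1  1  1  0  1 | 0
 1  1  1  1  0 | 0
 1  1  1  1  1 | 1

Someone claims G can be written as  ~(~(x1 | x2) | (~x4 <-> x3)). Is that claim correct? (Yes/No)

No

Test each input against both G and the formula:
  x1=0, x2=0, x3=0, x4=0, x5=0: formula gives 0, G = 0 ✓
  x1=0, x2=0, x3=0, x4=0, x5=1: formula gives 0, G = 0 ✓
  x1=0, x2=0, x3=0, x4=1, x5=0: formula gives 0, G = 0 ✓
  x1=0, x2=0, x3=0, x4=1, x5=1: formula gives 0, G = 0 ✓
  …
  x1=0, x2=1, x3=0, x4=1, x5=0: formula gives 0, but G = 1 ✗
Since they disagree at (0,1,0,1,0), the expression is not a correct formula for G.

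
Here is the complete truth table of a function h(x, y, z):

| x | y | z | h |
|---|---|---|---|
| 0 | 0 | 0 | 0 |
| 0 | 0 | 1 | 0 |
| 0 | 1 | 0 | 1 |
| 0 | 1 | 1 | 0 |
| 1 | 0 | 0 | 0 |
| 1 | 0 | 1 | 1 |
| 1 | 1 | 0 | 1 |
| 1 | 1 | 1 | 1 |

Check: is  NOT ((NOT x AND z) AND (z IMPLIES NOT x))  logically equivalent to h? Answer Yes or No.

Check the formula against h row by row:
  x=0, y=0, z=0: formula gives 1, but h = 0 ✗
A single disagreement suffices: at (0,0,0) they differ, so the formula does not compute h.

No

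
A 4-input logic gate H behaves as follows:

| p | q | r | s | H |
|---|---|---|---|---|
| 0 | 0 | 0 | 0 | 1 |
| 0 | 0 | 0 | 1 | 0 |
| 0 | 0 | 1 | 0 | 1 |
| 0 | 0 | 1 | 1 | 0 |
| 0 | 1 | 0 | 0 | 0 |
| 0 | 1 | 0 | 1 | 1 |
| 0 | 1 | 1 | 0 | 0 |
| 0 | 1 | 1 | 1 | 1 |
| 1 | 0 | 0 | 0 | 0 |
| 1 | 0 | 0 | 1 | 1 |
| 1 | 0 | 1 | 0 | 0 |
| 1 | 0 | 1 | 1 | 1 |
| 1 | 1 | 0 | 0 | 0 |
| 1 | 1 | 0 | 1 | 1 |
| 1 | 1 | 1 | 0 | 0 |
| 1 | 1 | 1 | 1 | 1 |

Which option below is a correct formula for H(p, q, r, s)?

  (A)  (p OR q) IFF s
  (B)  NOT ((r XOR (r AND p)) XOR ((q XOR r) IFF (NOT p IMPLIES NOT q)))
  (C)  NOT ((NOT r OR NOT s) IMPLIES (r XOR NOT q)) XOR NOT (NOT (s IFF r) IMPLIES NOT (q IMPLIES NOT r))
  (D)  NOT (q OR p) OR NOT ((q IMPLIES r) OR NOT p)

A

(B) fails at (0,0,0,1): the formula yields 1, H is 0.
(C) fails at (0,0,0,0): the formula yields 0, H is 1.
(D) fails at (0,0,0,1): the formula yields 1, H is 0.
Only (A) survives; checking it on all 16 rows confirms it matches H.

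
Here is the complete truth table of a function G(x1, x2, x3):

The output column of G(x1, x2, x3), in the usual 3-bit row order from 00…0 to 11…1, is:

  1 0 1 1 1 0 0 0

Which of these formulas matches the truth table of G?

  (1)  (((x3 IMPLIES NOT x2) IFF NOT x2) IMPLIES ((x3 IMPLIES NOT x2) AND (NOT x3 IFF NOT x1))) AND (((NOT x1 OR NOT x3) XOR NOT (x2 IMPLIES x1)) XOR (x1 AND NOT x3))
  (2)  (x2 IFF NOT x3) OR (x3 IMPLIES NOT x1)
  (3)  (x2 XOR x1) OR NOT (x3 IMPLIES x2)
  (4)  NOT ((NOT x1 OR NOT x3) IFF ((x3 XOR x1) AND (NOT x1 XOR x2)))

(1): at (0,1,0) it gives 0, but G = 1 — eliminated.
(2): at (0,0,1) it gives 1, but G = 0 — eliminated.
(3): at (0,0,0) it gives 0, but G = 1 — eliminated.
(4) is the remaining candidate, and it agrees with G on all 8 inputs.

4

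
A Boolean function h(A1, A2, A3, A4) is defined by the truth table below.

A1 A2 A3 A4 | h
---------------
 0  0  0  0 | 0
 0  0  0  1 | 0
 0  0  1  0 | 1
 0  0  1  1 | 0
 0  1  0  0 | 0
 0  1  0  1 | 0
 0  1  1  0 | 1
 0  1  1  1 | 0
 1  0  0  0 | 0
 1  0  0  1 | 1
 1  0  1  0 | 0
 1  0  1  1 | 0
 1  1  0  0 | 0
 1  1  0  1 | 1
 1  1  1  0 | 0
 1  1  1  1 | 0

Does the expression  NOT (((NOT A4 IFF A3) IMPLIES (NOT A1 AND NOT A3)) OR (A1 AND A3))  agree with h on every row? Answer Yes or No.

Yes

Check the formula against h row by row:
  A1=0, A2=0, A3=0, A4=0: formula gives 0, h = 0 ✓
  A1=0, A2=0, A3=0, A4=1: formula gives 0, h = 0 ✓
  A1=0, A2=0, A3=1, A4=0: formula gives 1, h = 1 ✓
  A1=0, A2=0, A3=1, A4=1: formula gives 0, h = 0 ✓
  … (the remaining 12 rows also agree.)
All 16 rows match — the expression computes h exactly.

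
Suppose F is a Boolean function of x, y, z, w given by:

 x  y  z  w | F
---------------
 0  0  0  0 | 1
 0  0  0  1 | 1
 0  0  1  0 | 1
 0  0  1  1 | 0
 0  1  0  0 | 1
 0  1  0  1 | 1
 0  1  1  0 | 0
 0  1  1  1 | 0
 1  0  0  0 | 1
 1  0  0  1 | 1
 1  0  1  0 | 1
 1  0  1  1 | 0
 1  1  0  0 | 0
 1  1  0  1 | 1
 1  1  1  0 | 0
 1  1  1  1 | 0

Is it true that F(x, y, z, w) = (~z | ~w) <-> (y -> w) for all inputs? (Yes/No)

No

Test each input against both F and the formula:
  x=0, y=0, z=0, w=0: formula gives 1, F = 1 ✓
  x=0, y=0, z=0, w=1: formula gives 1, F = 1 ✓
  x=0, y=0, z=1, w=0: formula gives 1, F = 1 ✓
  x=0, y=0, z=1, w=1: formula gives 0, F = 0 ✓
  x=0, y=1, z=0, w=0: formula gives 0, but F = 1 ✗
Row (0,1,0,0) is a counterexample, so the formula is not equivalent to F.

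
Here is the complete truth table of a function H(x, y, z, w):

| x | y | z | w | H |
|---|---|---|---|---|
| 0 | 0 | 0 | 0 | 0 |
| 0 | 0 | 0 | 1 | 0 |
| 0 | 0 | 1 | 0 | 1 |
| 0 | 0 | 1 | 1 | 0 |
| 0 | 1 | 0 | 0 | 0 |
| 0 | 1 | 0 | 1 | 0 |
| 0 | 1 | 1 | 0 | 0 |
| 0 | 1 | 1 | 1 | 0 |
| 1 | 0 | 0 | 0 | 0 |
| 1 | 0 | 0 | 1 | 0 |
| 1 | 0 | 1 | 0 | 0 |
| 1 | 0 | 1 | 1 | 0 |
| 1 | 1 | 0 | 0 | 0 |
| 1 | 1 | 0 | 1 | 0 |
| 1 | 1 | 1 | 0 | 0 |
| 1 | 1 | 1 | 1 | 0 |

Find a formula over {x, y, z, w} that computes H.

H(x, y, z, w) = ((NOT x AND NOT y) AND z) AND NOT w

Only row (0,0,1,0) gives 1. That row's minterm ¬x·¬y·z·¬w is H directly.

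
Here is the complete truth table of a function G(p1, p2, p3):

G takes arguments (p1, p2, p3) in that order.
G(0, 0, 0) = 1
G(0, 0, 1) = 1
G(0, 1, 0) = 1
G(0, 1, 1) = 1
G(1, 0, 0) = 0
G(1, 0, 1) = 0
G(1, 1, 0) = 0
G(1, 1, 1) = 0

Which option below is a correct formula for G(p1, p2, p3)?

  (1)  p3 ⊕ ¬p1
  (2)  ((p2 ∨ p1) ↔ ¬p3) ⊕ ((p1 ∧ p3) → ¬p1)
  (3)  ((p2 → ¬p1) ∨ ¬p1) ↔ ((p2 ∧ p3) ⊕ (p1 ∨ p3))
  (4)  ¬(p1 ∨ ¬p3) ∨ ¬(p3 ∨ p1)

(1) disagrees with G on (0,0,1) (formula → 0, table → 1); rule it out.
(2) disagrees with G on (0,0,1) (formula → 0, table → 1); rule it out.
(3) disagrees with G on (0,0,0) (formula → 0, table → 1); rule it out.
Only (4) survives; checking it on all 8 rows confirms it matches G.

4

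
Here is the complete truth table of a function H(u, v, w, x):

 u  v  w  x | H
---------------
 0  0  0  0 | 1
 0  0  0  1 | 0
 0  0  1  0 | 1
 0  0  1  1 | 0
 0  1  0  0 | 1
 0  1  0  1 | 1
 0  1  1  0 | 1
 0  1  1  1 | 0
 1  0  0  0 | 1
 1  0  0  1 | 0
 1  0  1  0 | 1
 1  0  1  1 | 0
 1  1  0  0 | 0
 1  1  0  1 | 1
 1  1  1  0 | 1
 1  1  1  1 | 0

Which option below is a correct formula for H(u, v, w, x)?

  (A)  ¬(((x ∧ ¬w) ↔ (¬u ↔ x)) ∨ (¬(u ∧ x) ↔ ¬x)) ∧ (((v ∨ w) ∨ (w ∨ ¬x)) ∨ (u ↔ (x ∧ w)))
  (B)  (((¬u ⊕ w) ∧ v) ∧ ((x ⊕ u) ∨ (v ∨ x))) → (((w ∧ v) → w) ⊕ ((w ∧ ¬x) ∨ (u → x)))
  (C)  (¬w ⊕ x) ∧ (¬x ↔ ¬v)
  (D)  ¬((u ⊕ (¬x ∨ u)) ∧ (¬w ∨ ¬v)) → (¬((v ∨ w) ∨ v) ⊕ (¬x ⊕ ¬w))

D

(A): at (0,0,0,0) it gives 0, but H = 1 — eliminated.
(B): at (0,0,0,1) it gives 1, but H = 0 — eliminated.
(C): at (0,0,1,0) it gives 0, but H = 1 — eliminated.
Only (D) survives; checking it on all 16 rows confirms it matches H.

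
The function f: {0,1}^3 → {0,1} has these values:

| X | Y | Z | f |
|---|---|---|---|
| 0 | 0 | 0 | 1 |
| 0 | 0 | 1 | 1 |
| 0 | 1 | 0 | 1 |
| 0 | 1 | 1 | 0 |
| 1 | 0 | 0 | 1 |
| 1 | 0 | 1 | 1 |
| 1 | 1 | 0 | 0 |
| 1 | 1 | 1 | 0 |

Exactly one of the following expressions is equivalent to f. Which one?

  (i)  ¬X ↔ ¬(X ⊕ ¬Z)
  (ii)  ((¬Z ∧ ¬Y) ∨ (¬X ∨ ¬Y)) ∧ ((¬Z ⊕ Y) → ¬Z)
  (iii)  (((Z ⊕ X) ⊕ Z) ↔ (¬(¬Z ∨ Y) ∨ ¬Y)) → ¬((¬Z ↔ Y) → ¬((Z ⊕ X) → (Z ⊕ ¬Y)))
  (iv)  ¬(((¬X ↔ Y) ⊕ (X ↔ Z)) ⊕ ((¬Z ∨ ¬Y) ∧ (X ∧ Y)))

ii

(i) fails at (0,0,0): the formula yields 0, f is 1.
(iii) fails at (1,0,0): the formula yields 0, f is 1.
(iv) fails at (0,0,0): the formula yields 0, f is 1.
(ii) is the remaining candidate, and it agrees with f on all 8 inputs.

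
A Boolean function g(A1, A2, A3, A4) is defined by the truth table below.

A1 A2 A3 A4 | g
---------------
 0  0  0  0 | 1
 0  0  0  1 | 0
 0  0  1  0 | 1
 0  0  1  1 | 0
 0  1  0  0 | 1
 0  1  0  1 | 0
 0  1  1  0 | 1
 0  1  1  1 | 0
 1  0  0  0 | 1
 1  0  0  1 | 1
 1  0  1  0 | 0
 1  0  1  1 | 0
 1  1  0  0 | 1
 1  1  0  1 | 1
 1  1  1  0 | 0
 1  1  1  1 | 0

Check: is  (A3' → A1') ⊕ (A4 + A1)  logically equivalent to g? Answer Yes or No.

Evaluate (A3' → A1') ⊕ (A4 + A1) on each row and compare to g:
  A1=0, A2=0, A3=0, A4=0: formula gives 1, g = 1 ✓
  A1=0, A2=0, A3=0, A4=1: formula gives 0, g = 0 ✓
  A1=0, A2=0, A3=1, A4=0: formula gives 1, g = 1 ✓
  A1=0, A2=0, A3=1, A4=1: formula gives 0, g = 0 ✓
  … (the remaining 12 rows also agree.)
All 16 rows match — the expression computes g exactly.

Yes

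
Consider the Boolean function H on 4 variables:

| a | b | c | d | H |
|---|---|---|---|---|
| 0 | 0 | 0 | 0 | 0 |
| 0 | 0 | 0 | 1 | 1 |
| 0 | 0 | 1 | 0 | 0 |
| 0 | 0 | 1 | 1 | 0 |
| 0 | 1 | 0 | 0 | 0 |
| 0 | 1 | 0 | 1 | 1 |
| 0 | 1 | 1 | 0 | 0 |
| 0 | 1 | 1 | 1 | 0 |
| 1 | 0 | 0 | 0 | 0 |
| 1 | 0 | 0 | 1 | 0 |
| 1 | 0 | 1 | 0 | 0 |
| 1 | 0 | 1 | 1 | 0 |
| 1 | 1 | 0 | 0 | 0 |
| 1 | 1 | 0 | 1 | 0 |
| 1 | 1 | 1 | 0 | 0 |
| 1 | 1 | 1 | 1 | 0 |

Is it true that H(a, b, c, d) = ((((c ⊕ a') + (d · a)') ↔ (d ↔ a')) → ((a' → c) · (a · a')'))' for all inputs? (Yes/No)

Yes

Check the formula against H row by row:
  a=0, b=0, c=0, d=0: formula gives 0, H = 0 ✓
  a=0, b=0, c=0, d=1: formula gives 1, H = 1 ✓
  a=0, b=0, c=1, d=0: formula gives 0, H = 0 ✓
  a=0, b=0, c=1, d=1: formula gives 0, H = 0 ✓
  …and likewise for the remaining 12 rows.
Every row agrees, so the formula is equivalent.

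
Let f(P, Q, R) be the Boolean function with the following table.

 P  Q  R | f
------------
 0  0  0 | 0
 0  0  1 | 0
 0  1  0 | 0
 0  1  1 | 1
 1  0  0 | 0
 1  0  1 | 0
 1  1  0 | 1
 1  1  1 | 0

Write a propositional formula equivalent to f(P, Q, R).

f(P, Q, R) = ((NOT P AND Q) AND R) OR ((P AND Q) AND NOT R)

The 1-rows are (0,1,1), (1,1,0). Each contributes one minterm — ¬P·Q·R; P·Q·¬R — and their disjunction is a sum-of-products form of f.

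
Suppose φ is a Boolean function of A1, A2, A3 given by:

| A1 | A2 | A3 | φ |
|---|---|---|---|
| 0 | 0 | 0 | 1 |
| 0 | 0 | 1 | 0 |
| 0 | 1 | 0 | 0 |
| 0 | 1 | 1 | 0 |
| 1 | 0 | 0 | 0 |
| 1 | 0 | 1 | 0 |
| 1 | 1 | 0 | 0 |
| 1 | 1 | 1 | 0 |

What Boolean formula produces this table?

The output is 1 only when every input is 0 — NOR of all inputs.

φ(A1, A2, A3) = ~((A1 | A2) | A3)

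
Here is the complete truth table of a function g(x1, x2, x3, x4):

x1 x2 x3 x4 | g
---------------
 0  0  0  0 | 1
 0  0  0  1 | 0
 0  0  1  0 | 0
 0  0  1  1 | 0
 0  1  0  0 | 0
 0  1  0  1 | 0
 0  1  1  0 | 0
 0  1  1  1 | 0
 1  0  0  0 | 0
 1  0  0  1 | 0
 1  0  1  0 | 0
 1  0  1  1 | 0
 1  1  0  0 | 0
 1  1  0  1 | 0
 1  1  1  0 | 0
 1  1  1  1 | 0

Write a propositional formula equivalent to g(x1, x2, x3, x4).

The output is 1 only when every input is 0 — NOR of all inputs.

g(x1, x2, x3, x4) = (((x1 + x2) + x3) + x4)'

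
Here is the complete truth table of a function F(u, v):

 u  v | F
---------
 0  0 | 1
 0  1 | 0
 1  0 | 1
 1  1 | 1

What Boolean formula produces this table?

F(u, v) = v → u

This is v → u (false only at 0,1).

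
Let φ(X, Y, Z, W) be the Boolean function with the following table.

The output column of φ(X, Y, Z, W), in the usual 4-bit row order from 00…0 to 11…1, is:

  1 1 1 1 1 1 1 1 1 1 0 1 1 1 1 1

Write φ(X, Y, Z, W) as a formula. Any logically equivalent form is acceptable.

Only row (1,0,1,0) gives 0. So φ is 1 everywhere except there — the complement of the minterm X·¬Y·Z·¬W.

φ(X, Y, Z, W) = NOT (((X AND NOT Y) AND Z) AND NOT W)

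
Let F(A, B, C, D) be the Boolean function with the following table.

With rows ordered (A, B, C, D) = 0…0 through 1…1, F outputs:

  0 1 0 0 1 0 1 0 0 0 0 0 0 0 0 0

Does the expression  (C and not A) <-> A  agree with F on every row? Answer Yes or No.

Evaluate (C and not A) <-> A on each row and compare to F:
  A=0, B=0, C=0, D=0: formula gives 1, but F = 0 ✗
Since they disagree at (0,0,0,0), the expression is not a correct formula for F.

No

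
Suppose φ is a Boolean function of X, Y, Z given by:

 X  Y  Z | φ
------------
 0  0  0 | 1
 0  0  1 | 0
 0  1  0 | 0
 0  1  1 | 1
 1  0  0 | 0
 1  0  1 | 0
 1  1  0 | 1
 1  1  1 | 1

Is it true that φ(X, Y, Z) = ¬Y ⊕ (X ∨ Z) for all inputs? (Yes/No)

Test each input against both φ and the formula:
  X=0, Y=0, Z=0: formula gives 1, φ = 1 ✓
  X=0, Y=0, Z=1: formula gives 0, φ = 0 ✓
  X=0, Y=1, Z=0: formula gives 0, φ = 0 ✓
  X=0, Y=1, Z=1: formula gives 1, φ = 1 ✓
  X=1, Y=0, Z=0: formula gives 0, φ = 0 ✓
  … (the remaining 3 rows also agree.)
All 8 rows match — the expression computes φ exactly.

Yes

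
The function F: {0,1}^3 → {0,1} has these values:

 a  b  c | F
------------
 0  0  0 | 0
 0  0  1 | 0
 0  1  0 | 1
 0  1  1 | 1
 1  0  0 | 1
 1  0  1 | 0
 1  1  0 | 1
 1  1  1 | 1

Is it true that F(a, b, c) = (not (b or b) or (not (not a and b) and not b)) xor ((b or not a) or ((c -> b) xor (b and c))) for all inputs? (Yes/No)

Test each input against both F and the formula:
  a=0, b=0, c=0: formula gives 0, F = 0 ✓
  a=0, b=0, c=1: formula gives 0, F = 0 ✓
  a=0, b=1, c=0: formula gives 1, F = 1 ✓
  a=0, b=1, c=1: formula gives 1, F = 1 ✓
  a=1, b=0, c=0: formula gives 0, but F = 1 ✗
A single disagreement suffices: at (1,0,0) they differ, so the formula does not compute F.

No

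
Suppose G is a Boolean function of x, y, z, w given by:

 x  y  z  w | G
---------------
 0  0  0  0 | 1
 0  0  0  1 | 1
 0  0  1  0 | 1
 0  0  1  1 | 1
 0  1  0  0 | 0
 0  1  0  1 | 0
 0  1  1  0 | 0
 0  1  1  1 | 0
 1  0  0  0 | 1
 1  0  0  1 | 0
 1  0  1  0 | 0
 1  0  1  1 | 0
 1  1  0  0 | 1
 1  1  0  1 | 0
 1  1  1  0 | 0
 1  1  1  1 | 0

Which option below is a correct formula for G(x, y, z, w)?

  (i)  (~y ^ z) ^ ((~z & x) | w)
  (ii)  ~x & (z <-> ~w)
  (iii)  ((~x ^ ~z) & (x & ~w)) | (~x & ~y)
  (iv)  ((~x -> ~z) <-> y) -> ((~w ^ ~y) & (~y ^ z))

iii

(i) fails at (0,0,0,1): the formula yields 0, G is 1.
(ii) fails at (0,0,0,0): the formula yields 0, G is 1.
(iv) fails at (0,0,1,0): the formula yields 0, G is 1.
That leaves (iii). Evaluating it on every row reproduces the table of G exactly.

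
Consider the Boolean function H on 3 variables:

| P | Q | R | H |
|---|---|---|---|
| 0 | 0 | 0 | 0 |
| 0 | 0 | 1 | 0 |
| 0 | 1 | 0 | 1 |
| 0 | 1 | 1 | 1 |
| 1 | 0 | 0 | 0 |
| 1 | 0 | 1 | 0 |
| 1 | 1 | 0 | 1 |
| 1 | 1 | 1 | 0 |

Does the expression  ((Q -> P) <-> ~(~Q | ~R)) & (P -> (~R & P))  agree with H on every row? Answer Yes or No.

Evaluate ((Q -> P) <-> ~(~Q | ~R)) & (P -> (~R & P)) on each row and compare to H:
  P=0, Q=0, R=0: formula gives 0, H = 0 ✓
  P=0, Q=0, R=1: formula gives 0, H = 0 ✓
  P=0, Q=1, R=0: formula gives 1, H = 1 ✓
  P=0, Q=1, R=1: formula gives 0, but H = 1 ✗
Row (0,1,1) is a counterexample, so the formula is not equivalent to H.

No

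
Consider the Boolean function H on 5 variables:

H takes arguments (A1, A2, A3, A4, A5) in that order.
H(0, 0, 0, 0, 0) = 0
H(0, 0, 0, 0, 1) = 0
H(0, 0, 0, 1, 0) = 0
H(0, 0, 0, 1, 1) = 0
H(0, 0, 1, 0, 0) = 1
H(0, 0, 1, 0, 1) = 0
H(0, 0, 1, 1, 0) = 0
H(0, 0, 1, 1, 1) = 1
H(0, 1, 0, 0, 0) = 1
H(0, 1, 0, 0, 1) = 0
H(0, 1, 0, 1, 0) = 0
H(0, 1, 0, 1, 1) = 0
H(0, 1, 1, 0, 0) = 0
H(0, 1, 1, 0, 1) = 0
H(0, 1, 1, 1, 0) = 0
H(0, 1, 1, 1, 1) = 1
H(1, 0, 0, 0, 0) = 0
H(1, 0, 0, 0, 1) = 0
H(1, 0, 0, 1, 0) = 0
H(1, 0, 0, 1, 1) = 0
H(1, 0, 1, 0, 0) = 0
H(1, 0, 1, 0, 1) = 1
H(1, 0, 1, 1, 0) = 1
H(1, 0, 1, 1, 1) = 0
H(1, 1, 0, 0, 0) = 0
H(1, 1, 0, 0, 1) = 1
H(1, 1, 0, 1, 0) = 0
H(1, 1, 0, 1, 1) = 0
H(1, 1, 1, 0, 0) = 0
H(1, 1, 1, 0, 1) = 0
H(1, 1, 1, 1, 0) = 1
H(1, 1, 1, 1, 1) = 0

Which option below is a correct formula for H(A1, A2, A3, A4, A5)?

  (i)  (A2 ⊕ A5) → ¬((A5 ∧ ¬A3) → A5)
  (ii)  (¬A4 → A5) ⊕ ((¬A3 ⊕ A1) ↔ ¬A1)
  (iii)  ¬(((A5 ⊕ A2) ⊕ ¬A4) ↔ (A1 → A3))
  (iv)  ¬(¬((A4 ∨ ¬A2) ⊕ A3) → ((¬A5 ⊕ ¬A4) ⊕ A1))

iv

(i) fails at (0,0,0,0,0): the formula yields 1, H is 0.
(ii) fails at (0,0,0,0,0): the formula yields 1, H is 0.
(iii) fails at (0,0,0,0,1): the formula yields 1, H is 0.
(iv) is the remaining candidate, and it agrees with H on all 32 inputs.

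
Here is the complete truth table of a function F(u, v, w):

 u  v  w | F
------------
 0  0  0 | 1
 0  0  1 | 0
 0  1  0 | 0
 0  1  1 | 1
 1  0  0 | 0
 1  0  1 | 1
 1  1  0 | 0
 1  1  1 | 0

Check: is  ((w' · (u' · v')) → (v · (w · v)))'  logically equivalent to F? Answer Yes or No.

Test each input against both F and the formula:
  u=0, v=0, w=0: formula gives 1, F = 1 ✓
  u=0, v=0, w=1: formula gives 0, F = 0 ✓
  u=0, v=1, w=0: formula gives 0, F = 0 ✓
  u=0, v=1, w=1: formula gives 0, but F = 1 ✗
Since they disagree at (0,1,1), the expression is not a correct formula for F.

No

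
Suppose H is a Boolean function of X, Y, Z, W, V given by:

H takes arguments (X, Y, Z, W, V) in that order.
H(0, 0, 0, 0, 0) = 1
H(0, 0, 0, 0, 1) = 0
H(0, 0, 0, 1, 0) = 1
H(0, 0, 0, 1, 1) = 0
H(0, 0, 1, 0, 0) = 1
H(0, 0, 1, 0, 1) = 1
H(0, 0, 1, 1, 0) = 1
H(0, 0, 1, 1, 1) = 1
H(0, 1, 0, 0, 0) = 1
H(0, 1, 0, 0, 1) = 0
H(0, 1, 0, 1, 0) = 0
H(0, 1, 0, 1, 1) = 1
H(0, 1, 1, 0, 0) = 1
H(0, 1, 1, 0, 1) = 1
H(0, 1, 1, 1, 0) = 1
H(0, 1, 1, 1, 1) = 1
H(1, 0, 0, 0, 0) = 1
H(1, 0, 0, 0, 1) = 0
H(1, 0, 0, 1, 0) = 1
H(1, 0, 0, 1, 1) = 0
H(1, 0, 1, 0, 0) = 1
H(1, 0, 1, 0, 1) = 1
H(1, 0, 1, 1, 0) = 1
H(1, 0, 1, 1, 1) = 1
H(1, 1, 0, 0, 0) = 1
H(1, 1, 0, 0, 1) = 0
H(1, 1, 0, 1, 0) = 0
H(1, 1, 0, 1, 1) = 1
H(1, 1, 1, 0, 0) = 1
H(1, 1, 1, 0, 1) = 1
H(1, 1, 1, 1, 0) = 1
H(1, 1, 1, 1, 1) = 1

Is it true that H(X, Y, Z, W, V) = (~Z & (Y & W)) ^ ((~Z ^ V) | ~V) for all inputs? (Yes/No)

Yes

Evaluate (~Z & (Y & W)) ^ ((~Z ^ V) | ~V) on each row and compare to H:
  X=0, Y=0, Z=0, W=0, V=0: formula gives 1, H = 1 ✓
  X=0, Y=0, Z=0, W=0, V=1: formula gives 0, H = 0 ✓
  X=0, Y=0, Z=0, W=1, V=0: formula gives 1, H = 1 ✓
  X=0, Y=0, Z=0, W=1, V=1: formula gives 0, H = 0 ✓
  … (the remaining 28 rows also agree.)
All 32 rows match — the expression computes H exactly.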